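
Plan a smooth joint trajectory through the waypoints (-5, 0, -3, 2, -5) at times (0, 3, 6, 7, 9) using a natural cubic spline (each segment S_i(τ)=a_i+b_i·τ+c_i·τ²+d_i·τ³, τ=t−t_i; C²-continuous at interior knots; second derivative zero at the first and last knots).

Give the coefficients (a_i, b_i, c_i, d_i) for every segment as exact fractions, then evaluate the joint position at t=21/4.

  seg 0: a=-5 b=3253/1020 c=0 d=-1553/9180
  seg 1: a=0 b=-703/510 c=-1553/1020 d=1009/1836
  seg 2: a=-3 b=4411/1020 c=291/85 d=-2803/1020
  seg 3: a=2 b=1493/510 c=-1639/340 d=1639/2040
S(21/4) = -98997/21760

Δ: Δ0=5/3, Δ1=-1, Δ2=5, Δ3=-7/2
row 1: diag=12, rhs=-16; c'=1/4, d'=-4/3
row 2: denom=8−3·1/4=29/4; d'=(36−3·-4/3)/(29/4)=160/29
row 3: denom=6−1·4/29=170/29; d'=(-51−1·160/29)/(170/29)=-1639/170
back: M3=-1639/170
back: M2=160/29−4/29·-1639/170=582/85
back: M1=-4/3−1/4·582/85=-1553/510
M: M0=0, M1=-1553/510, M2=582/85, M3=-1639/170, M4=0
seg 0: a=-5, c=M0/2=0, d=(M1−M0)/(6·3)=-1553/9180, b=Δ0−h0·(2M0+M1)/6=3253/1020
seg 1: a=0, c=M1/2=-1553/1020, d=(M2−M1)/(6·3)=1009/1836, b=Δ1−h1·(2M1+M2)/6=-703/510
seg 2: a=-3, c=M2/2=291/85, d=(M3−M2)/(6·1)=-2803/1020, b=Δ2−h2·(2M2+M3)/6=4411/1020
seg 3: a=2, c=M3/2=-1639/340, d=(M4−M3)/(6·2)=1639/2040, b=Δ3−h3·(2M3+M4)/6=1493/510
t_q=21/4 → seg 1, τ=9/4; S=0+-703/510·τ+-1553/1020·τ²+1009/1836·τ³=-98997/21760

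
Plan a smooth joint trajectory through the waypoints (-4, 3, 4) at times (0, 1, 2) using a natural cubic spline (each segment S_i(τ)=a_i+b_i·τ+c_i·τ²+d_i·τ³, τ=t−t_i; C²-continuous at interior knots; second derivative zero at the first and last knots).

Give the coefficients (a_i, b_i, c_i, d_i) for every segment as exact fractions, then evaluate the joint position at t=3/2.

  seg 0: a=-4 b=17/2 c=0 d=-3/2
  seg 1: a=3 b=4 c=-9/2 d=3/2
S(3/2) = 65/16

Δ: Δ0=7, Δ1=1
row 1: diag=4, rhs=-36; c'=1/4, d'=-9
back: M1=-9
M: M0=0, M1=-9, M2=0
seg 0: a=-4, c=M0/2=0, d=(M1−M0)/(6·1)=-3/2, b=Δ0−h0·(2M0+M1)/6=17/2
seg 1: a=3, c=M1/2=-9/2, d=(M2−M1)/(6·1)=3/2, b=Δ1−h1·(2M1+M2)/6=4
t_q=3/2 → seg 1, τ=1/2; S=3+4·τ+-9/2·τ²+3/2·τ³=65/16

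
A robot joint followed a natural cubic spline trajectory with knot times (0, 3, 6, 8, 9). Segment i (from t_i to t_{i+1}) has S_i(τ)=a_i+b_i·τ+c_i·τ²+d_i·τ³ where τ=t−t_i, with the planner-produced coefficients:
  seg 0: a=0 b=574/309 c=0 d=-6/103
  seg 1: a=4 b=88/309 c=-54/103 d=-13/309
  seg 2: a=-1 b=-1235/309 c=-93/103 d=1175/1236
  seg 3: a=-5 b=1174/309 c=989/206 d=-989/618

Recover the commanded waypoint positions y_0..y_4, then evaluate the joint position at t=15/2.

y_0 = S_0(0) = a_0 = 0
y_1 = S_1(0) = a_1 = 4
y_2 = S_2(0) = a_2 = -1
y_3 = S_3(0) = a_3 = -5
y_4 = S_3(1) = 2
t_q=15/2 is in segment 2 (τ=3/2); S_2(τ)=-19177/3296

y_0=0 y_1=4 y_2=-1 y_3=-5 y_4=2
S(15/2) = -19177/3296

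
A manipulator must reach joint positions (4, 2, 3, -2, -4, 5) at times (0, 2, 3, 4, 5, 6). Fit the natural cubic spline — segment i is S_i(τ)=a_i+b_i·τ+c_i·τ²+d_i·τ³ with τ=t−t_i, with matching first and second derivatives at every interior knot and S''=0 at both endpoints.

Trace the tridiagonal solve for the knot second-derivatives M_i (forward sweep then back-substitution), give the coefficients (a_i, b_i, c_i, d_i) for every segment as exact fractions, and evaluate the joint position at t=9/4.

Δ: Δ0=-1, Δ1=1, Δ2=-5, Δ3=-2, Δ4=9
row 1: diag=6, rhs=12; c'=1/6, d'=2
row 2: denom=4−1·1/6=23/6; d'=(-36−1·2)/(23/6)=-228/23
row 3: denom=4−1·6/23=86/23; d'=(18−1·-228/23)/(86/23)=321/43
row 4: denom=4−1·23/86=321/86; d'=(66−1·321/43)/(321/86)=1678/107
back: M4=1678/107
back: M3=321/43−23/86·1678/107=350/107
back: M2=-228/23−6/23·350/107=-1152/107
back: M1=2−1/6·-1152/107=406/107
M: M0=0, M1=406/107, M2=-1152/107, M3=350/107, M4=1678/107, M5=0
seg 0: a=4, c=M0/2=0, d=(M1−M0)/(6·2)=203/642, b=Δ0−h0·(2M0+M1)/6=-727/321
seg 1: a=2, c=M1/2=203/107, d=(M2−M1)/(6·1)=-779/321, b=Δ1−h1·(2M1+M2)/6=491/321
seg 2: a=3, c=M2/2=-576/107, d=(M3−M2)/(6·1)=751/321, b=Δ2−h2·(2M2+M3)/6=-628/321
seg 3: a=-2, c=M3/2=175/107, d=(M4−M3)/(6·1)=664/321, b=Δ3−h3·(2M3+M4)/6=-1831/321
seg 4: a=-4, c=M4/2=839/107, d=(M5−M4)/(6·1)=-839/321, b=Δ4−h4·(2M4+M5)/6=1211/321
t_q=9/4 → seg 1, τ=1/4; S=2+491/321·τ+203/107·τ²+-779/321·τ³=16867/6848

  seg 0: a=4 b=-727/321 c=0 d=203/642
  seg 1: a=2 b=491/321 c=203/107 d=-779/321
  seg 2: a=3 b=-628/321 c=-576/107 d=751/321
  seg 3: a=-2 b=-1831/321 c=175/107 d=664/321
  seg 4: a=-4 b=1211/321 c=839/107 d=-839/321
S(9/4) = 16867/6848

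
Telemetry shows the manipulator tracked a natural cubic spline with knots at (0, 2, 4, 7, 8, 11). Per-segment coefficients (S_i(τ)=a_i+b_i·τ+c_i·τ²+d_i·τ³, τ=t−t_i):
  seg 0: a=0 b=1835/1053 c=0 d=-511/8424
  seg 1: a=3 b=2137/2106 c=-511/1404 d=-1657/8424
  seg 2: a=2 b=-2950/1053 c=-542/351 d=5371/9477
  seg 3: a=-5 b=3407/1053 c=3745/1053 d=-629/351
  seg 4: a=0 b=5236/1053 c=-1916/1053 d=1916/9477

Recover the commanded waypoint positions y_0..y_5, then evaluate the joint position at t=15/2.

y_0 = S_0(0) = a_0 = 0
y_1 = S_1(0) = a_1 = 3
y_2 = S_2(0) = a_2 = 2
y_3 = S_3(0) = a_3 = -5
y_4 = S_4(0) = a_4 = 0
y_5 = S_4(3) = 4
t_q=15/2 is in segment 3 (τ=1/2); S_3(τ)=-22889/8424

y_0=0 y_1=3 y_2=2 y_3=-5 y_4=0 y_5=4
S(15/2) = -22889/8424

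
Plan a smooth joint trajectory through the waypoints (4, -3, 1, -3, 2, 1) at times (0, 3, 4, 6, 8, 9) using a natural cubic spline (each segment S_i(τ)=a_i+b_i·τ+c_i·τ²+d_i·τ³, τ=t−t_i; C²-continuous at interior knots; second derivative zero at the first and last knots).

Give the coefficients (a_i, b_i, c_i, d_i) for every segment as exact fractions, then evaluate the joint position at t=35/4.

Δ: Δ0=-7/3, Δ1=4, Δ2=-2, Δ3=5/2, Δ4=-1
row 1: diag=8, rhs=38; c'=1/8, d'=19/4
row 2: denom=6−1·1/8=47/8; d'=(-36−1·19/4)/(47/8)=-326/47
row 3: denom=8−2·16/47=344/47; d'=(27−2·-326/47)/(344/47)=1921/344
row 4: denom=6−2·47/172=469/86; d'=(-21−2·1921/344)/(469/86)=-5533/938
back: M4=-5533/938
back: M3=1921/344−47/172·-5533/938=3375/469
back: M2=-326/47−16/47·3375/469=-4402/469
back: M1=19/4−1/8·-4402/469=2778/469
M: M0=0, M1=2778/469, M2=-4402/469, M3=3375/469, M4=-5533/938, M5=0
seg 0: a=4, c=M0/2=0, d=(M1−M0)/(6·3)=463/1407, b=Δ0−h0·(2M0+M1)/6=-7450/1407
seg 1: a=-3, c=M1/2=1389/469, d=(M2−M1)/(6·1)=-3590/1407, b=Δ1−h1·(2M1+M2)/6=5051/1407
seg 2: a=1, c=M2/2=-2201/469, d=(M3−M2)/(6·2)=1111/804, b=Δ2−h2·(2M2+M3)/6=2615/1407
seg 3: a=-3, c=M3/2=3375/938, d=(M4−M3)/(6·2)=-12283/11256, b=Δ3−h3·(2M3+M4)/6=-466/1407
seg 4: a=2, c=M4/2=-5533/1876, d=(M5−M4)/(6·1)=5533/5628, b=Δ4−h4·(2M4+M5)/6=2719/2814
t_q=35/4 → seg 4, τ=3/4; S=2+2719/2814·τ+-5533/1876·τ²+5533/5628·τ³=177745/120064

  seg 0: a=4 b=-7450/1407 c=0 d=463/1407
  seg 1: a=-3 b=5051/1407 c=1389/469 d=-3590/1407
  seg 2: a=1 b=2615/1407 c=-2201/469 d=1111/804
  seg 3: a=-3 b=-466/1407 c=3375/938 d=-12283/11256
  seg 4: a=2 b=2719/2814 c=-5533/1876 d=5533/5628
S(35/4) = 177745/120064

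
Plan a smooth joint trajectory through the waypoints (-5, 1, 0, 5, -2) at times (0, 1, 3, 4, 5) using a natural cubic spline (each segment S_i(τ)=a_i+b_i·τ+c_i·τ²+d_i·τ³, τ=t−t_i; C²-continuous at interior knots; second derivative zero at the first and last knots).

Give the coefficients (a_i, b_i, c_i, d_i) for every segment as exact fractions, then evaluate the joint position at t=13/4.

  seg 0: a=-5 b=1899/244 c=0 d=-435/244
  seg 1: a=1 b=297/122 c=-1305/244 d=947/488
  seg 2: a=0 b=264/61 c=384/61 d=-343/61
  seg 3: a=5 b=3/61 c=-645/61 d=215/61
S(13/4) = 5417/3904

Δ: Δ0=6, Δ1=-1/2, Δ2=5, Δ3=-7
row 1: diag=6, rhs=-39; c'=1/3, d'=-13/2
row 2: denom=6−2·1/3=16/3; d'=(33−2·-13/2)/(16/3)=69/8
row 3: denom=4−1·3/16=61/16; d'=(-72−1·69/8)/(61/16)=-1290/61
back: M3=-1290/61
back: M2=69/8−3/16·-1290/61=768/61
back: M1=-13/2−1/3·768/61=-1305/122
M: M0=0, M1=-1305/122, M2=768/61, M3=-1290/61, M4=0
seg 0: a=-5, c=M0/2=0, d=(M1−M0)/(6·1)=-435/244, b=Δ0−h0·(2M0+M1)/6=1899/244
seg 1: a=1, c=M1/2=-1305/244, d=(M2−M1)/(6·2)=947/488, b=Δ1−h1·(2M1+M2)/6=297/122
seg 2: a=0, c=M2/2=384/61, d=(M3−M2)/(6·1)=-343/61, b=Δ2−h2·(2M2+M3)/6=264/61
seg 3: a=5, c=M3/2=-645/61, d=(M4−M3)/(6·1)=215/61, b=Δ3−h3·(2M3+M4)/6=3/61
t_q=13/4 → seg 2, τ=1/4; S=0+264/61·τ+384/61·τ²+-343/61·τ³=5417/3904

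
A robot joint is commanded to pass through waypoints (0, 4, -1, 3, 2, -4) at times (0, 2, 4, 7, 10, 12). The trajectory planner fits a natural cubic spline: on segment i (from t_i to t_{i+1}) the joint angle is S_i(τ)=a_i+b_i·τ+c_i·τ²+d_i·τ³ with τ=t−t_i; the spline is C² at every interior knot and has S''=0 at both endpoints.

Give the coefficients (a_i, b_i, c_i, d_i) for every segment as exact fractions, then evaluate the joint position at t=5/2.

  seg 0: a=0 b=4403/1286 c=0 d=-1831/5144
  seg 1: a=4 b=-545/643 c=-5493/2572 d=421/643
  seg 2: a=-1 b=-986/643 c=4611/2572 d=-19379/69444
  seg 3: a=3 b=4343/2572 c=-2773/3858 d=1037/69444
  seg 4: a=2 b=-1428/643 c=-1503/2572 d=501/5144
S(5/2) = 32141/10288

Δ: Δ0=2, Δ1=-5/2, Δ2=4/3, Δ3=-1/3, Δ4=-3
row 1: diag=8, rhs=-27; c'=1/4, d'=-27/8
row 2: denom=10−2·1/4=19/2; d'=(23−2·-27/8)/(19/2)=119/38
row 3: denom=12−3·6/19=210/19; d'=(-10−3·119/38)/(210/19)=-737/420
row 4: denom=10−3·19/70=643/70; d'=(-16−3·-737/420)/(643/70)=-1503/1286
back: M4=-1503/1286
back: M3=-737/420−19/70·-1503/1286=-2773/1929
back: M2=119/38−6/19·-2773/1929=4611/1286
back: M1=-27/8−1/4·4611/1286=-5493/1286
M: M0=0, M1=-5493/1286, M2=4611/1286, M3=-2773/1929, M4=-1503/1286, M5=0
seg 0: a=0, c=M0/2=0, d=(M1−M0)/(6·2)=-1831/5144, b=Δ0−h0·(2M0+M1)/6=4403/1286
seg 1: a=4, c=M1/2=-5493/2572, d=(M2−M1)/(6·2)=421/643, b=Δ1−h1·(2M1+M2)/6=-545/643
seg 2: a=-1, c=M2/2=4611/2572, d=(M3−M2)/(6·3)=-19379/69444, b=Δ2−h2·(2M2+M3)/6=-986/643
seg 3: a=3, c=M3/2=-2773/3858, d=(M4−M3)/(6·3)=1037/69444, b=Δ3−h3·(2M3+M4)/6=4343/2572
seg 4: a=2, c=M4/2=-1503/2572, d=(M5−M4)/(6·2)=501/5144, b=Δ4−h4·(2M4+M5)/6=-1428/643
t_q=5/2 → seg 1, τ=1/2; S=4+-545/643·τ+-5493/2572·τ²+421/643·τ³=32141/10288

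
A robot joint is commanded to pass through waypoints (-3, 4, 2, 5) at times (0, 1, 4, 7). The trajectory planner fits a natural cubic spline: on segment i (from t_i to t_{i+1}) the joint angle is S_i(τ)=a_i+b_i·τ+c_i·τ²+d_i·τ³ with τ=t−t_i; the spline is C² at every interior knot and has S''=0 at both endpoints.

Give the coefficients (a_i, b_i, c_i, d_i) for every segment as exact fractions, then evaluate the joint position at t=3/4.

  seg 0: a=-3 b=706/87 c=0 d=-97/87
  seg 1: a=4 b=415/87 c=-97/29 d=400/783
  seg 2: a=2 b=-131/87 c=109/87 d=-109/783
S(3/4) = 4855/1856

Δ: Δ0=7, Δ1=-2/3, Δ2=1
row 1: diag=8, rhs=-46; c'=3/8, d'=-23/4
row 2: denom=12−3·3/8=87/8; d'=(10−3·-23/4)/(87/8)=218/87
back: M2=218/87
back: M1=-23/4−3/8·218/87=-194/29
M: M0=0, M1=-194/29, M2=218/87, M3=0
seg 0: a=-3, c=M0/2=0, d=(M1−M0)/(6·1)=-97/87, b=Δ0−h0·(2M0+M1)/6=706/87
seg 1: a=4, c=M1/2=-97/29, d=(M2−M1)/(6·3)=400/783, b=Δ1−h1·(2M1+M2)/6=415/87
seg 2: a=2, c=M2/2=109/87, d=(M3−M2)/(6·3)=-109/783, b=Δ2−h2·(2M2+M3)/6=-131/87
t_q=3/4 → seg 0, τ=3/4; S=-3+706/87·τ+0·τ²+-97/87·τ³=4855/1856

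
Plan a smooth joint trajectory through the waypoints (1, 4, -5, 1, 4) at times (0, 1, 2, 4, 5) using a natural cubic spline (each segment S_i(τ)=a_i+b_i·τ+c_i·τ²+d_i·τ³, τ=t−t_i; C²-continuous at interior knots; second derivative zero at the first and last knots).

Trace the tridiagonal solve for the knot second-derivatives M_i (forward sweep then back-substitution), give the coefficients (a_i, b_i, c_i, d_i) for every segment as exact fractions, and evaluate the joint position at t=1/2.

Δ: Δ0=3, Δ1=-9, Δ2=3, Δ3=3
row 1: diag=4, rhs=-72; c'=1/4, d'=-18
row 2: denom=6−1·1/4=23/4; d'=(72−1·-18)/(23/4)=360/23
row 3: denom=6−2·8/23=122/23; d'=(0−2·360/23)/(122/23)=-360/61
back: M3=-360/61
back: M2=360/23−8/23·-360/61=1080/61
back: M1=-18−1/4·1080/61=-1368/61
M: M0=0, M1=-1368/61, M2=1080/61, M3=-360/61, M4=0
seg 0: a=1, c=M0/2=0, d=(M1−M0)/(6·1)=-228/61, b=Δ0−h0·(2M0+M1)/6=411/61
seg 1: a=4, c=M1/2=-684/61, d=(M2−M1)/(6·1)=408/61, b=Δ1−h1·(2M1+M2)/6=-273/61
seg 2: a=-5, c=M2/2=540/61, d=(M3−M2)/(6·2)=-120/61, b=Δ2−h2·(2M2+M3)/6=-417/61
seg 3: a=1, c=M3/2=-180/61, d=(M4−M3)/(6·1)=60/61, b=Δ3−h3·(2M3+M4)/6=303/61
t_q=1/2 → seg 0, τ=1/2; S=1+411/61·τ+0·τ²+-228/61·τ³=238/61

  seg 0: a=1 b=411/61 c=0 d=-228/61
  seg 1: a=4 b=-273/61 c=-684/61 d=408/61
  seg 2: a=-5 b=-417/61 c=540/61 d=-120/61
  seg 3: a=1 b=303/61 c=-180/61 d=60/61
S(1/2) = 238/61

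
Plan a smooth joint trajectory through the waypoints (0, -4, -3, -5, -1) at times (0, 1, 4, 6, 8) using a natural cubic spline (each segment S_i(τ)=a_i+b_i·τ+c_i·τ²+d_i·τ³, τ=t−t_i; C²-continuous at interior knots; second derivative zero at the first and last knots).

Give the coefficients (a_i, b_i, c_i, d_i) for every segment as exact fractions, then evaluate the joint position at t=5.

  seg 0: a=0 b=-3785/804 c=0 d=569/804
  seg 1: a=-4 b=-1039/402 c=569/268 d=-925/2412
  seg 2: a=-3 b=-161/804 c=-89/67 d=1493/3216
  seg 3: a=-5 b=23/402 c=781/536 d=-781/3216
S(5) = -4357/1072

Δ: Δ0=-4, Δ1=1/3, Δ2=-1, Δ3=2
row 1: diag=8, rhs=26; c'=3/8, d'=13/4
row 2: denom=10−3·3/8=71/8; d'=(-8−3·13/4)/(71/8)=-2
row 3: denom=8−2·16/71=536/71; d'=(18−2·-2)/(536/71)=781/268
back: M3=781/268
back: M2=-2−16/71·781/268=-178/67
back: M1=13/4−3/8·-178/67=569/134
M: M0=0, M1=569/134, M2=-178/67, M3=781/268, M4=0
seg 0: a=0, c=M0/2=0, d=(M1−M0)/(6·1)=569/804, b=Δ0−h0·(2M0+M1)/6=-3785/804
seg 1: a=-4, c=M1/2=569/268, d=(M2−M1)/(6·3)=-925/2412, b=Δ1−h1·(2M1+M2)/6=-1039/402
seg 2: a=-3, c=M2/2=-89/67, d=(M3−M2)/(6·2)=1493/3216, b=Δ2−h2·(2M2+M3)/6=-161/804
seg 3: a=-5, c=M3/2=781/536, d=(M4−M3)/(6·2)=-781/3216, b=Δ3−h3·(2M3+M4)/6=23/402
t_q=5 → seg 2, τ=1; S=-3+-161/804·τ+-89/67·τ²+1493/3216·τ³=-4357/1072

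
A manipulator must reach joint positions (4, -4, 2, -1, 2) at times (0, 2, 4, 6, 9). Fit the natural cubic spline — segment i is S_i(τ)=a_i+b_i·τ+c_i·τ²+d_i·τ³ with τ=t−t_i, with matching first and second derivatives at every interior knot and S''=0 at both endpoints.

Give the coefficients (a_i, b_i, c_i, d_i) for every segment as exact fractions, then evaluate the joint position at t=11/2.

Δ: Δ0=-4, Δ1=3, Δ2=-3/2, Δ3=1
row 1: diag=8, rhs=42; c'=1/4, d'=21/4
row 2: denom=8−2·1/4=15/2; d'=(-27−2·21/4)/(15/2)=-5
row 3: denom=10−2·4/15=142/15; d'=(15−2·-5)/(142/15)=375/142
back: M3=375/142
back: M2=-5−4/15·375/142=-405/71
back: M1=21/4−1/4·-405/71=474/71
M: M0=0, M1=474/71, M2=-405/71, M3=375/142, M4=0
seg 0: a=4, c=M0/2=0, d=(M1−M0)/(6·2)=79/142, b=Δ0−h0·(2M0+M1)/6=-442/71
seg 1: a=-4, c=M1/2=237/71, d=(M2−M1)/(6·2)=-293/284, b=Δ1−h1·(2M1+M2)/6=32/71
seg 2: a=2, c=M2/2=-405/142, d=(M3−M2)/(6·2)=395/568, b=Δ2−h2·(2M2+M3)/6=101/71
seg 3: a=-1, c=M3/2=375/284, d=(M4−M3)/(6·3)=-125/852, b=Δ3−h3·(2M3+M4)/6=-233/142
t_q=11/2 → seg 2, τ=3/2; S=2+101/71·τ+-405/142·τ²+395/568·τ³=289/4544

  seg 0: a=4 b=-442/71 c=0 d=79/142
  seg 1: a=-4 b=32/71 c=237/71 d=-293/284
  seg 2: a=2 b=101/71 c=-405/142 d=395/568
  seg 3: a=-1 b=-233/142 c=375/284 d=-125/852
S(11/2) = 289/4544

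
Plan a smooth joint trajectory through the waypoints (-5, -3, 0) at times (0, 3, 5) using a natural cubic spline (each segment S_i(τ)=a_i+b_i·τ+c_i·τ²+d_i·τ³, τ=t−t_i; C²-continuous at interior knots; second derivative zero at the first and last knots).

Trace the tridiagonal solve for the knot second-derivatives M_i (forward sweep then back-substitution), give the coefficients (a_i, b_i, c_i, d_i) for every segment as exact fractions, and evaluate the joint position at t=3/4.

Δ: Δ0=2/3, Δ1=3/2
row 1: diag=10, rhs=5; c'=1/5, d'=1/2
back: M1=1/2
M: M0=0, M1=1/2, M2=0
seg 0: a=-5, c=M0/2=0, d=(M1−M0)/(6·3)=1/36, b=Δ0−h0·(2M0+M1)/6=5/12
seg 1: a=-3, c=M1/2=1/4, d=(M2−M1)/(6·2)=-1/24, b=Δ1−h1·(2M1+M2)/6=7/6
t_q=3/4 → seg 0, τ=3/4; S=-5+5/12·τ+0·τ²+1/36·τ³=-1197/256

  seg 0: a=-5 b=5/12 c=0 d=1/36
  seg 1: a=-3 b=7/6 c=1/4 d=-1/24
S(3/4) = -1197/256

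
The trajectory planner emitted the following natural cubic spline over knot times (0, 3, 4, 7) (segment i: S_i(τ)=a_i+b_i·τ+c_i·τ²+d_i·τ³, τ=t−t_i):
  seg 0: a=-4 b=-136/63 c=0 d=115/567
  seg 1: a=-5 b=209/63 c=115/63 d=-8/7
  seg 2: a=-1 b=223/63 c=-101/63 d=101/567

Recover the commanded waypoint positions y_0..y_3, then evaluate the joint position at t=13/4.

y_0 = S_0(0) = a_0 = -4
y_1 = S_1(0) = a_1 = -5
y_2 = S_2(0) = a_2 = -1
y_3 = S_2(3) = 0
t_q=13/4 is in segment 1 (τ=1/4); S_1(τ)=-1369/336

y_0=-4 y_1=-5 y_2=-1 y_3=0
S(13/4) = -1369/336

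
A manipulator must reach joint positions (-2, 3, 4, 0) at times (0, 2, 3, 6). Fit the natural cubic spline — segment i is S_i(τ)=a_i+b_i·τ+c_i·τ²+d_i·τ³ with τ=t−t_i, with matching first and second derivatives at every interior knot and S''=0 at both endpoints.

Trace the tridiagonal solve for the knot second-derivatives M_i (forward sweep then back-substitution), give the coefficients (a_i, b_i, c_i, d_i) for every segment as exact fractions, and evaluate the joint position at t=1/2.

  seg 0: a=-2 b=821/282 c=0 d=-29/282
  seg 1: a=3 b=473/282 c=-29/47 d=-17/282
  seg 2: a=4 b=37/141 c=-75/94 d=25/282
S(1/2) = -419/752

Δ: Δ0=5/2, Δ1=1, Δ2=-4/3
row 1: diag=6, rhs=-9; c'=1/6, d'=-3/2
row 2: denom=8−1·1/6=47/6; d'=(-14−1·-3/2)/(47/6)=-75/47
back: M2=-75/47
back: M1=-3/2−1/6·-75/47=-58/47
M: M0=0, M1=-58/47, M2=-75/47, M3=0
seg 0: a=-2, c=M0/2=0, d=(M1−M0)/(6·2)=-29/282, b=Δ0−h0·(2M0+M1)/6=821/282
seg 1: a=3, c=M1/2=-29/47, d=(M2−M1)/(6·1)=-17/282, b=Δ1−h1·(2M1+M2)/6=473/282
seg 2: a=4, c=M2/2=-75/94, d=(M3−M2)/(6·3)=25/282, b=Δ2−h2·(2M2+M3)/6=37/141
t_q=1/2 → seg 0, τ=1/2; S=-2+821/282·τ+0·τ²+-29/282·τ³=-419/752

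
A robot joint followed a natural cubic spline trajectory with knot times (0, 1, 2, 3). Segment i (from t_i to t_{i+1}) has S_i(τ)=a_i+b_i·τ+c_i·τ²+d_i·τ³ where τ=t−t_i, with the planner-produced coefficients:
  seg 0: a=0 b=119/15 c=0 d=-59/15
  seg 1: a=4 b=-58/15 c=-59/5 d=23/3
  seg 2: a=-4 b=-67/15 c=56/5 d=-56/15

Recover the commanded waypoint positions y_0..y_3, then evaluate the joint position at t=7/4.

y_0 = S_0(0) = a_0 = 0
y_1 = S_1(0) = a_1 = 4
y_2 = S_2(0) = a_2 = -4
y_3 = S_2(1) = -1
t_q=7/4 is in segment 1 (τ=3/4); S_1(τ)=-737/320

y_0=0 y_1=4 y_2=-4 y_3=-1
S(7/4) = -737/320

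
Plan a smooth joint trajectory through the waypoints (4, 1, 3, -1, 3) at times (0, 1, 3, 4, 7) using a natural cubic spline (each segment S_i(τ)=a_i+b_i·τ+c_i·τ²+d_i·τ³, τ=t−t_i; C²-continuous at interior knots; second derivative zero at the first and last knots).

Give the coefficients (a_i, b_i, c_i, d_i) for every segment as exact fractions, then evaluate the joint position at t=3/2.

Δ: Δ0=-3, Δ1=1, Δ2=-4, Δ3=4/3
row 1: diag=6, rhs=24; c'=1/3, d'=4
row 2: denom=6−2·1/3=16/3; d'=(-30−2·4)/(16/3)=-57/8
row 3: denom=8−1·3/16=125/16; d'=(32−1·-57/8)/(125/16)=626/125
back: M3=626/125
back: M2=-57/8−3/16·626/125=-1008/125
back: M1=4−1/3·-1008/125=836/125
M: M0=0, M1=836/125, M2=-1008/125, M3=626/125, M4=0
seg 0: a=4, c=M0/2=0, d=(M1−M0)/(6·1)=418/375, b=Δ0−h0·(2M0+M1)/6=-1543/375
seg 1: a=1, c=M1/2=418/125, d=(M2−M1)/(6·2)=-461/375, b=Δ1−h1·(2M1+M2)/6=-289/375
seg 2: a=3, c=M2/2=-504/125, d=(M3−M2)/(6·1)=817/375, b=Δ2−h2·(2M2+M3)/6=-161/75
seg 3: a=-1, c=M3/2=313/125, d=(M4−M3)/(6·3)=-313/1125, b=Δ3−h3·(2M3+M4)/6=-1378/375
t_q=3/2 → seg 1, τ=1/2; S=1+-289/375·τ+418/125·τ²+-461/375·τ³=1297/1000

  seg 0: a=4 b=-1543/375 c=0 d=418/375
  seg 1: a=1 b=-289/375 c=418/125 d=-461/375
  seg 2: a=3 b=-161/75 c=-504/125 d=817/375
  seg 3: a=-1 b=-1378/375 c=313/125 d=-313/1125
S(3/2) = 1297/1000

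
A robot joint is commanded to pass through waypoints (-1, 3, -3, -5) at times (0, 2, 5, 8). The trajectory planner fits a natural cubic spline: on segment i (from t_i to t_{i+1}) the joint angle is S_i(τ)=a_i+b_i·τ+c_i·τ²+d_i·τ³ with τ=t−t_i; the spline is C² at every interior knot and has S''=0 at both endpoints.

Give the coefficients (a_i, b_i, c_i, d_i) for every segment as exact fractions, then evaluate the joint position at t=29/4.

  seg 0: a=-1 b=326/111 c=0 d=-26/111
  seg 1: a=3 b=14/111 c=-52/37 d=232/999
  seg 2: a=-3 b=-226/111 c=76/111 d=-76/999
S(29/4) = -2949/592

Δ: Δ0=2, Δ1=-2, Δ2=-2/3
row 1: diag=10, rhs=-24; c'=3/10, d'=-12/5
row 2: denom=12−3·3/10=111/10; d'=(8−3·-12/5)/(111/10)=152/111
back: M2=152/111
back: M1=-12/5−3/10·152/111=-104/37
M: M0=0, M1=-104/37, M2=152/111, M3=0
seg 0: a=-1, c=M0/2=0, d=(M1−M0)/(6·2)=-26/111, b=Δ0−h0·(2M0+M1)/6=326/111
seg 1: a=3, c=M1/2=-52/37, d=(M2−M1)/(6·3)=232/999, b=Δ1−h1·(2M1+M2)/6=14/111
seg 2: a=-3, c=M2/2=76/111, d=(M3−M2)/(6·3)=-76/999, b=Δ2−h2·(2M2+M3)/6=-226/111
t_q=29/4 → seg 2, τ=9/4; S=-3+-226/111·τ+76/111·τ²+-76/999·τ³=-2949/592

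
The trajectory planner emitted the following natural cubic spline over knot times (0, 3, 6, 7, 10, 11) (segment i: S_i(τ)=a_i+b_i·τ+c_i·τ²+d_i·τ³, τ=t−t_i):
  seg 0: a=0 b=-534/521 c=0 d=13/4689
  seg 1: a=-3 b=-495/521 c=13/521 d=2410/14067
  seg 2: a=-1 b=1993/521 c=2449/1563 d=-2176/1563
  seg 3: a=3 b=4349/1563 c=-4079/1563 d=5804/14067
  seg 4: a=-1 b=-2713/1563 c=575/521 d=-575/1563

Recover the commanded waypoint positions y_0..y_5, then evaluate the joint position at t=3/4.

y_0=0 y_1=-3 y_2=-1 y_3=3 y_4=-1 y_5=-2
S(3/4) = -25593/33344

y_0 = S_0(0) = a_0 = 0
y_1 = S_1(0) = a_1 = -3
y_2 = S_2(0) = a_2 = -1
y_3 = S_3(0) = a_3 = 3
y_4 = S_4(0) = a_4 = -1
y_5 = S_4(1) = -2
t_q=3/4 is in segment 0 (τ=3/4); S_0(τ)=-25593/33344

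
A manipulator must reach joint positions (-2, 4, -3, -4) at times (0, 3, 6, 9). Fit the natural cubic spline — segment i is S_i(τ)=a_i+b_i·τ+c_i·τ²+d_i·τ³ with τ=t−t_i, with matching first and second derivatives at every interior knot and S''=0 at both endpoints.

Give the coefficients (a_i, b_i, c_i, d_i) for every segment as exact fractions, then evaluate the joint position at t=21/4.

  seg 0: a=-2 b=148/45 c=0 d=-58/405
  seg 1: a=4 b=-26/45 c=-58/45 d=19/81
  seg 2: a=-3 b=-89/45 c=37/45 d=-37/405
S(21/4) = -369/320

Δ: Δ0=2, Δ1=-7/3, Δ2=-1/3
row 1: diag=12, rhs=-26; c'=1/4, d'=-13/6
row 2: denom=12−3·1/4=45/4; d'=(12−3·-13/6)/(45/4)=74/45
back: M2=74/45
back: M1=-13/6−1/4·74/45=-116/45
M: M0=0, M1=-116/45, M2=74/45, M3=0
seg 0: a=-2, c=M0/2=0, d=(M1−M0)/(6·3)=-58/405, b=Δ0−h0·(2M0+M1)/6=148/45
seg 1: a=4, c=M1/2=-58/45, d=(M2−M1)/(6·3)=19/81, b=Δ1−h1·(2M1+M2)/6=-26/45
seg 2: a=-3, c=M2/2=37/45, d=(M3−M2)/(6·3)=-37/405, b=Δ2−h2·(2M2+M3)/6=-89/45
t_q=21/4 → seg 1, τ=9/4; S=4+-26/45·τ+-58/45·τ²+19/81·τ³=-369/320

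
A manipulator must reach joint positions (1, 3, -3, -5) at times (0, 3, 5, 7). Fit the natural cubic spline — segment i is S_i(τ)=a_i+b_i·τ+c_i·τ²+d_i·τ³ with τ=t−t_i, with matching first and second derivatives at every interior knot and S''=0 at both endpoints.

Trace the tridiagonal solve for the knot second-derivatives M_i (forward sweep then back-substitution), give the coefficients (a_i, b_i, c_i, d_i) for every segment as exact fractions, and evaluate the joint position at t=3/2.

Δ: Δ0=2/3, Δ1=-3, Δ2=-1
row 1: diag=10, rhs=-22; c'=1/5, d'=-11/5
row 2: denom=8−2·1/5=38/5; d'=(12−2·-11/5)/(38/5)=41/19
back: M2=41/19
back: M1=-11/5−1/5·41/19=-50/19
M: M0=0, M1=-50/19, M2=41/19, M3=0
seg 0: a=1, c=M0/2=0, d=(M1−M0)/(6·3)=-25/171, b=Δ0−h0·(2M0+M1)/6=113/57
seg 1: a=3, c=M1/2=-25/19, d=(M2−M1)/(6·2)=91/228, b=Δ1−h1·(2M1+M2)/6=-112/57
seg 2: a=-3, c=M2/2=41/38, d=(M3−M2)/(6·2)=-41/228, b=Δ2−h2·(2M2+M3)/6=-139/57
t_q=3/2 → seg 0, τ=3/2; S=1+113/57·τ+0·τ²+-25/171·τ³=529/152

  seg 0: a=1 b=113/57 c=0 d=-25/171
  seg 1: a=3 b=-112/57 c=-25/19 d=91/228
  seg 2: a=-3 b=-139/57 c=41/38 d=-41/228
S(3/2) = 529/152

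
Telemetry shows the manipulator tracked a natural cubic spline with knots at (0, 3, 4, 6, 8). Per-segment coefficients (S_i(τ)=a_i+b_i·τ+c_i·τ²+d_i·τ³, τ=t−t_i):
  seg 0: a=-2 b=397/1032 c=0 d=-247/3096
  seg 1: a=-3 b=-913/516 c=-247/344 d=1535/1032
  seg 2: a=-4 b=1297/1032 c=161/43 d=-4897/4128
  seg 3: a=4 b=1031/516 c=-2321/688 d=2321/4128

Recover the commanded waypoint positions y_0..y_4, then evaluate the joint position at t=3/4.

y_0 = S_0(0) = a_0 = -2
y_1 = S_1(0) = a_1 = -3
y_2 = S_2(0) = a_2 = -4
y_3 = S_3(0) = a_3 = 4
y_4 = S_3(2) = -1
t_q=3/4 is in segment 0 (τ=3/4); S_0(τ)=-38421/22016

y_0=-2 y_1=-3 y_2=-4 y_3=4 y_4=-1
S(3/4) = -38421/22016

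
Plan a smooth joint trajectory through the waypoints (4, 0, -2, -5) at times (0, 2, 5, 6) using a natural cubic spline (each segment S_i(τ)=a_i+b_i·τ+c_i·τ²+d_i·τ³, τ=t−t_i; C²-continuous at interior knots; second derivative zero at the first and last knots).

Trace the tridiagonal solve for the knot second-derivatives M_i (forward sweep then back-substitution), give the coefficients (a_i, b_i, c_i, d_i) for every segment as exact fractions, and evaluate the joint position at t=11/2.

Δ: Δ0=-2, Δ1=-2/3, Δ2=-3
row 1: diag=10, rhs=8; c'=3/10, d'=4/5
row 2: denom=8−3·3/10=71/10; d'=(-14−3·4/5)/(71/10)=-164/71
back: M2=-164/71
back: M1=4/5−3/10·-164/71=106/71
M: M0=0, M1=106/71, M2=-164/71, M3=0
seg 0: a=4, c=M0/2=0, d=(M1−M0)/(6·2)=53/426, b=Δ0−h0·(2M0+M1)/6=-532/213
seg 1: a=0, c=M1/2=53/71, d=(M2−M1)/(6·3)=-15/71, b=Δ1−h1·(2M1+M2)/6=-214/213
seg 2: a=-2, c=M2/2=-82/71, d=(M3−M2)/(6·1)=82/213, b=Δ2−h2·(2M2+M3)/6=-475/213
t_q=11/2 → seg 2, τ=1/2; S=-2+-475/213·τ+-82/71·τ²+82/213·τ³=-953/284

  seg 0: a=4 b=-532/213 c=0 d=53/426
  seg 1: a=0 b=-214/213 c=53/71 d=-15/71
  seg 2: a=-2 b=-475/213 c=-82/71 d=82/213
S(11/2) = -953/284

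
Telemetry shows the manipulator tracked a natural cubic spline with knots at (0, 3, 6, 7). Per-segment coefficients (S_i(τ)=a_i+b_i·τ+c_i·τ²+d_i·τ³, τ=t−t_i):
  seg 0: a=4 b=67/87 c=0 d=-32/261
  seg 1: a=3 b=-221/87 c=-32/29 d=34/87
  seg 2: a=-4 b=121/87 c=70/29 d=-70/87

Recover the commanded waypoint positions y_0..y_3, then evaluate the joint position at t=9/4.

y_0 = S_0(0) = a_0 = 4
y_1 = S_1(0) = a_1 = 3
y_2 = S_2(0) = a_2 = -4
y_3 = S_2(1) = -1
t_q=9/4 is in segment 0 (τ=9/4); S_0(τ)=503/116

y_0=4 y_1=3 y_2=-4 y_3=-1
S(9/4) = 503/116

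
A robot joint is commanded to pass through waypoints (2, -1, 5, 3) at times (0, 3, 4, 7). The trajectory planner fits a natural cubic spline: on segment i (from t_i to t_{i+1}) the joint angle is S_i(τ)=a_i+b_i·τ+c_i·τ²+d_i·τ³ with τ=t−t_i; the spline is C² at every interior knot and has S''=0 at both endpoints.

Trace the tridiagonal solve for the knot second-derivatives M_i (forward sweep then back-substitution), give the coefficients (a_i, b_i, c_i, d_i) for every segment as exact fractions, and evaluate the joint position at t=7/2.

Δ: Δ0=-1, Δ1=6, Δ2=-2/3
row 1: diag=8, rhs=42; c'=1/8, d'=21/4
row 2: denom=8−1·1/8=63/8; d'=(-40−1·21/4)/(63/8)=-362/63
back: M2=-362/63
back: M1=21/4−1/8·-362/63=376/63
M: M0=0, M1=376/63, M2=-362/63, M3=0
seg 0: a=2, c=M0/2=0, d=(M1−M0)/(6·3)=188/567, b=Δ0−h0·(2M0+M1)/6=-251/63
seg 1: a=-1, c=M1/2=188/63, d=(M2−M1)/(6·1)=-41/21, b=Δ1−h1·(2M1+M2)/6=313/63
seg 2: a=5, c=M2/2=-181/63, d=(M3−M2)/(6·3)=181/567, b=Δ2−h2·(2M2+M3)/6=320/63
t_q=7/2 → seg 1, τ=1/2; S=-1+313/63·τ+188/63·τ²+-41/21·τ³=143/72

  seg 0: a=2 b=-251/63 c=0 d=188/567
  seg 1: a=-1 b=313/63 c=188/63 d=-41/21
  seg 2: a=5 b=320/63 c=-181/63 d=181/567
S(7/2) = 143/72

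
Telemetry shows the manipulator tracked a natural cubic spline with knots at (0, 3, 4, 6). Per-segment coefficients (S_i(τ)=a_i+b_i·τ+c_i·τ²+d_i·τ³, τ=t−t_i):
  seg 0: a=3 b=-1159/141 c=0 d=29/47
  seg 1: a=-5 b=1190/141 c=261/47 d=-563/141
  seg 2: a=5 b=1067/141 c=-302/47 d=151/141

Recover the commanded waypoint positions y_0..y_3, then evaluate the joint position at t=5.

y_0 = S_0(0) = a_0 = 3
y_1 = S_1(0) = a_1 = -5
y_2 = S_2(0) = a_2 = 5
y_3 = S_2(2) = 3
t_q=5 is in segment 2 (τ=1); S_2(τ)=339/47

y_0=3 y_1=-5 y_2=5 y_3=3
S(5) = 339/47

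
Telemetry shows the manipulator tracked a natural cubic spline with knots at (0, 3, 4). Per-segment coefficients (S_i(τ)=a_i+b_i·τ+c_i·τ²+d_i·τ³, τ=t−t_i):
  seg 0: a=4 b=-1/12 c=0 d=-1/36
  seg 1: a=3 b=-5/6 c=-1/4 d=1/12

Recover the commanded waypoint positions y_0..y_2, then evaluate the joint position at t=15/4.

y_0=4 y_1=3 y_2=2
S(15/4) = 581/256

y_0 = S_0(0) = a_0 = 4
y_1 = S_1(0) = a_1 = 3
y_2 = S_1(1) = 2
t_q=15/4 is in segment 1 (τ=3/4); S_1(τ)=581/256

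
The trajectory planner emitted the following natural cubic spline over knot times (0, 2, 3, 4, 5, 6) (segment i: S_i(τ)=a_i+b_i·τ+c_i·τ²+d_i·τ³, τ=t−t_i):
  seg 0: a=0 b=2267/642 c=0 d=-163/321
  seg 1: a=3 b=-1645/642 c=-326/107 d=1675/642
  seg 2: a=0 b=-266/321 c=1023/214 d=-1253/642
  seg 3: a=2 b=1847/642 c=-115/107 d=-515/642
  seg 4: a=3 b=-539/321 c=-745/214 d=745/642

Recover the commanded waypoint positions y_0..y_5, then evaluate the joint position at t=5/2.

y_0 = S_0(0) = a_0 = 0
y_1 = S_1(0) = a_1 = 3
y_2 = S_2(0) = a_2 = 0
y_3 = S_3(0) = a_3 = 2
y_4 = S_4(0) = a_4 = 3
y_5 = S_4(1) = -1
t_q=5/2 is in segment 1 (τ=1/2); S_1(τ)=2197/1712

y_0=0 y_1=3 y_2=0 y_3=2 y_4=3 y_5=-1
S(5/2) = 2197/1712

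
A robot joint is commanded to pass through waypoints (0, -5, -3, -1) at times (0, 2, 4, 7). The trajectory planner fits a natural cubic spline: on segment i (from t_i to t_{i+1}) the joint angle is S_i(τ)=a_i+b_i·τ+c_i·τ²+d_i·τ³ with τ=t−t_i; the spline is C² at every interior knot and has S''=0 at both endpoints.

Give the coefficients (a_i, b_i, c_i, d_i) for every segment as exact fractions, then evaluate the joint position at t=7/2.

Δ: Δ0=-5/2, Δ1=1, Δ2=2/3
row 1: diag=8, rhs=21; c'=1/4, d'=21/8
row 2: denom=10−2·1/4=19/2; d'=(-2−2·21/8)/(19/2)=-29/38
back: M2=-29/38
back: M1=21/8−1/4·-29/38=107/38
M: M0=0, M1=107/38, M2=-29/38, M3=0
seg 0: a=0, c=M0/2=0, d=(M1−M0)/(6·2)=107/456, b=Δ0−h0·(2M0+M1)/6=-196/57
seg 1: a=-5, c=M1/2=107/76, d=(M2−M1)/(6·2)=-17/57, b=Δ1−h1·(2M1+M2)/6=-71/114
seg 2: a=-3, c=M2/2=-29/76, d=(M3−M2)/(6·3)=29/684, b=Δ2−h2·(2M2+M3)/6=163/114
t_q=7/2 → seg 1, τ=3/2; S=-5+-71/114·τ+107/76·τ²+-17/57·τ³=-1147/304

  seg 0: a=0 b=-196/57 c=0 d=107/456
  seg 1: a=-5 b=-71/114 c=107/76 d=-17/57
  seg 2: a=-3 b=163/114 c=-29/76 d=29/684
S(7/2) = -1147/304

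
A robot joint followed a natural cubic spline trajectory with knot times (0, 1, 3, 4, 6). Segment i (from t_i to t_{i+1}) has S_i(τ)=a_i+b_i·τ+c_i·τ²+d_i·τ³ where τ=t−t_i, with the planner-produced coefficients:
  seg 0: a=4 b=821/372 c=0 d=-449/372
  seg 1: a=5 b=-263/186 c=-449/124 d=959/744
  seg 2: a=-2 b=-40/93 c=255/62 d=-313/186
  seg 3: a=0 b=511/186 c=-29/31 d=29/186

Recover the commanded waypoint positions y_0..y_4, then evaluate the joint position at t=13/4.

y_0=4 y_1=5 y_2=-2 y_3=0 y_4=3
S(13/4) = -7447/3968

y_0 = S_0(0) = a_0 = 4
y_1 = S_1(0) = a_1 = 5
y_2 = S_2(0) = a_2 = -2
y_3 = S_3(0) = a_3 = 0
y_4 = S_3(2) = 3
t_q=13/4 is in segment 2 (τ=1/4); S_2(τ)=-7447/3968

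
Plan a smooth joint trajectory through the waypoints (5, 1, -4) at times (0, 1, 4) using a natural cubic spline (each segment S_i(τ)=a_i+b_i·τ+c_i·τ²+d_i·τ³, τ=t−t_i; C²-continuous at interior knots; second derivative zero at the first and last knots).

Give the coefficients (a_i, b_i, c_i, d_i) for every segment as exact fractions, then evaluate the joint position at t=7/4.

  seg 0: a=5 b=-103/24 c=0 d=7/24
  seg 1: a=1 b=-41/12 c=7/8 d=-7/72
S(7/4) = -569/512

Δ: Δ0=-4, Δ1=-5/3
row 1: diag=8, rhs=14; c'=3/8, d'=7/4
back: M1=7/4
M: M0=0, M1=7/4, M2=0
seg 0: a=5, c=M0/2=0, d=(M1−M0)/(6·1)=7/24, b=Δ0−h0·(2M0+M1)/6=-103/24
seg 1: a=1, c=M1/2=7/8, d=(M2−M1)/(6·3)=-7/72, b=Δ1−h1·(2M1+M2)/6=-41/12
t_q=7/4 → seg 1, τ=3/4; S=1+-41/12·τ+7/8·τ²+-7/72·τ³=-569/512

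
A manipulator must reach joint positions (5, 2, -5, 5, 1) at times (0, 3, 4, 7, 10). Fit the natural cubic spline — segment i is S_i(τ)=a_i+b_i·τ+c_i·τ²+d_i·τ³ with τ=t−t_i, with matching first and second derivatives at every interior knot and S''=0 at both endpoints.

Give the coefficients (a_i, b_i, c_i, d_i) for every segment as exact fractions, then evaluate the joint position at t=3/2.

Δ: Δ0=-1, Δ1=-7, Δ2=10/3, Δ3=-4/3
row 1: diag=8, rhs=-36; c'=1/8, d'=-9/2
row 2: denom=8−1·1/8=63/8; d'=(62−1·-9/2)/(63/8)=76/9
row 3: denom=12−3·8/21=76/7; d'=(-28−3·76/9)/(76/7)=-280/57
back: M3=-280/57
back: M2=76/9−8/21·-280/57=196/19
back: M1=-9/2−1/8·196/19=-110/19
M: M0=0, M1=-110/19, M2=196/19, M3=-280/57, M4=0
seg 0: a=5, c=M0/2=0, d=(M1−M0)/(6·3)=-55/171, b=Δ0−h0·(2M0+M1)/6=36/19
seg 1: a=2, c=M1/2=-55/19, d=(M2−M1)/(6·1)=51/19, b=Δ1−h1·(2M1+M2)/6=-129/19
seg 2: a=-5, c=M2/2=98/19, d=(M3−M2)/(6·3)=-434/513, b=Δ2−h2·(2M2+M3)/6=-86/19
seg 3: a=5, c=M3/2=-140/57, d=(M4−M3)/(6·3)=140/513, b=Δ3−h3·(2M3+M4)/6=68/19
t_q=3/2 → seg 0, τ=3/2; S=5+36/19·τ+0·τ²+-55/171·τ³=1027/152

  seg 0: a=5 b=36/19 c=0 d=-55/171
  seg 1: a=2 b=-129/19 c=-55/19 d=51/19
  seg 2: a=-5 b=-86/19 c=98/19 d=-434/513
  seg 3: a=5 b=68/19 c=-140/57 d=140/513
S(3/2) = 1027/152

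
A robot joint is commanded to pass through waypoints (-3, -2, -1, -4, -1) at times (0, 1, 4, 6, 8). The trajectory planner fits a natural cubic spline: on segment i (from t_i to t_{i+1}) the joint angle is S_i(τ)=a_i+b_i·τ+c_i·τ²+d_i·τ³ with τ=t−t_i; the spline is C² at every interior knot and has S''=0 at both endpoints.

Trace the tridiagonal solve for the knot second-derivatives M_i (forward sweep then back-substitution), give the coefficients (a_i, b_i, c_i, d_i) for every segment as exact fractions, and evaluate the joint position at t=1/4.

  seg 0: a=-3 b=787/804 c=0 d=17/804
  seg 1: a=-2 b=419/402 c=17/268 d=-241/2412
  seg 2: a=-1 b=-1025/804 c=-56/67 d=1163/3216
  seg 3: a=-4 b=-56/201 c=715/536 d=-715/3216
S(1/4) = -47253/17152

Δ: Δ0=1, Δ1=1/3, Δ2=-3/2, Δ3=3/2
row 1: diag=8, rhs=-4; c'=3/8, d'=-1/2
row 2: denom=10−3·3/8=71/8; d'=(-11−3·-1/2)/(71/8)=-76/71
row 3: denom=8−2·16/71=536/71; d'=(18−2·-76/71)/(536/71)=715/268
back: M3=715/268
back: M2=-76/71−16/71·715/268=-112/67
back: M1=-1/2−3/8·-112/67=17/134
M: M0=0, M1=17/134, M2=-112/67, M3=715/268, M4=0
seg 0: a=-3, c=M0/2=0, d=(M1−M0)/(6·1)=17/804, b=Δ0−h0·(2M0+M1)/6=787/804
seg 1: a=-2, c=M1/2=17/268, d=(M2−M1)/(6·3)=-241/2412, b=Δ1−h1·(2M1+M2)/6=419/402
seg 2: a=-1, c=M2/2=-56/67, d=(M3−M2)/(6·2)=1163/3216, b=Δ2−h2·(2M2+M3)/6=-1025/804
seg 3: a=-4, c=M3/2=715/536, d=(M4−M3)/(6·2)=-715/3216, b=Δ3−h3·(2M3+M4)/6=-56/201
t_q=1/4 → seg 0, τ=1/4; S=-3+787/804·τ+0·τ²+17/804·τ³=-47253/17152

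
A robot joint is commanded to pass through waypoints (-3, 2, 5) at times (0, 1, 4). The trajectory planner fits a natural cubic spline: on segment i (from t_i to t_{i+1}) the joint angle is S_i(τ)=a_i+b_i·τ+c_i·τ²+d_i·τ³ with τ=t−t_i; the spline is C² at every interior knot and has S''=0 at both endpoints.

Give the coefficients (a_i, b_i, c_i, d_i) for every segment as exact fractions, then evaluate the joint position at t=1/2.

Δ: Δ0=5, Δ1=1
row 1: diag=8, rhs=-24; c'=3/8, d'=-3
back: M1=-3
M: M0=0, M1=-3, M2=0
seg 0: a=-3, c=M0/2=0, d=(M1−M0)/(6·1)=-1/2, b=Δ0−h0·(2M0+M1)/6=11/2
seg 1: a=2, c=M1/2=-3/2, d=(M2−M1)/(6·3)=1/6, b=Δ1−h1·(2M1+M2)/6=4
t_q=1/2 → seg 0, τ=1/2; S=-3+11/2·τ+0·τ²+-1/2·τ³=-5/16

  seg 0: a=-3 b=11/2 c=0 d=-1/2
  seg 1: a=2 b=4 c=-3/2 d=1/6
S(1/2) = -5/16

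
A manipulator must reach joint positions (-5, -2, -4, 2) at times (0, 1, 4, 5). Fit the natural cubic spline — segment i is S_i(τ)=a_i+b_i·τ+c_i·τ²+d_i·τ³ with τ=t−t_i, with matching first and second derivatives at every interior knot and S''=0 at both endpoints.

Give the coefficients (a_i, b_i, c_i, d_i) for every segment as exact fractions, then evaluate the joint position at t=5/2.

Δ: Δ0=3, Δ1=-2/3, Δ2=6
row 1: diag=8, rhs=-22; c'=3/8, d'=-11/4
row 2: denom=8−3·3/8=55/8; d'=(40−3·-11/4)/(55/8)=386/55
back: M2=386/55
back: M1=-11/4−3/8·386/55=-296/55
M: M0=0, M1=-296/55, M2=386/55, M3=0
seg 0: a=-5, c=M0/2=0, d=(M1−M0)/(6·1)=-148/165, b=Δ0−h0·(2M0+M1)/6=643/165
seg 1: a=-2, c=M1/2=-148/55, d=(M2−M1)/(6·3)=31/45, b=Δ1−h1·(2M1+M2)/6=199/165
seg 2: a=-4, c=M2/2=193/55, d=(M3−M2)/(6·1)=-193/165, b=Δ2−h2·(2M2+M3)/6=604/165
t_q=5/2 → seg 1, τ=3/2; S=-2+199/165·τ+-148/55·τ²+31/45·τ³=-345/88

  seg 0: a=-5 b=643/165 c=0 d=-148/165
  seg 1: a=-2 b=199/165 c=-148/55 d=31/45
  seg 2: a=-4 b=604/165 c=193/55 d=-193/165
S(5/2) = -345/88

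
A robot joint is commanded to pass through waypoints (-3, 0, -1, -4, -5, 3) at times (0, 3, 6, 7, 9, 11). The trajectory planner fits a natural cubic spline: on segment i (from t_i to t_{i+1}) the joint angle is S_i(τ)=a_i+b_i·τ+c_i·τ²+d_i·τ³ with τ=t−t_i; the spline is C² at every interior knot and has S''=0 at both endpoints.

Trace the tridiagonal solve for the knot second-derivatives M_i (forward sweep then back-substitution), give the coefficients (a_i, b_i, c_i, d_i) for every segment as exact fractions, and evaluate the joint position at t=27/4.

Δ: Δ0=1, Δ1=-1/3, Δ2=-3, Δ3=-1/2, Δ4=4
row 1: diag=12, rhs=-8; c'=1/4, d'=-2/3
row 2: denom=8−3·1/4=29/4; d'=(-16−3·-2/3)/(29/4)=-56/29
row 3: denom=6−1·4/29=170/29; d'=(15−1·-56/29)/(170/29)=491/170
row 4: denom=8−2·29/85=622/85; d'=(27−2·491/170)/(622/85)=902/311
back: M4=902/311
back: M3=491/170−29/85·902/311=1181/622
back: M2=-56/29−4/29·1181/622=-682/311
back: M1=-2/3−1/4·-682/311=-221/1866
M: M0=0, M1=-221/1866, M2=-682/311, M3=1181/622, M4=902/311, M5=0
seg 0: a=-3, c=M0/2=0, d=(M1−M0)/(6·3)=-221/33588, b=Δ0−h0·(2M0+M1)/6=3953/3732
seg 1: a=0, c=M1/2=-221/3732, d=(M2−M1)/(6·3)=-3871/33588, b=Δ1−h1·(2M1+M2)/6=1645/1866
seg 2: a=-1, c=M2/2=-341/311, d=(M3−M2)/(6·1)=2545/3732, b=Δ2−h2·(2M2+M3)/6=-9649/3732
seg 3: a=-4, c=M3/2=1181/1244, d=(M4−M3)/(6·2)=623/7464, b=Δ3−h3·(2M3+M4)/6=-5099/1866
seg 4: a=-5, c=M4/2=451/311, d=(M5−M4)/(6·2)=-451/1866, b=Δ4−h4·(2M4+M5)/6=1928/933
t_q=27/4 → seg 2, τ=3/4; S=-1+-9649/3732·τ+-341/311·τ²+2545/3732·τ³=-260199/79616

  seg 0: a=-3 b=3953/3732 c=0 d=-221/33588
  seg 1: a=0 b=1645/1866 c=-221/3732 d=-3871/33588
  seg 2: a=-1 b=-9649/3732 c=-341/311 d=2545/3732
  seg 3: a=-4 b=-5099/1866 c=1181/1244 d=623/7464
  seg 4: a=-5 b=1928/933 c=451/311 d=-451/1866
S(27/4) = -260199/79616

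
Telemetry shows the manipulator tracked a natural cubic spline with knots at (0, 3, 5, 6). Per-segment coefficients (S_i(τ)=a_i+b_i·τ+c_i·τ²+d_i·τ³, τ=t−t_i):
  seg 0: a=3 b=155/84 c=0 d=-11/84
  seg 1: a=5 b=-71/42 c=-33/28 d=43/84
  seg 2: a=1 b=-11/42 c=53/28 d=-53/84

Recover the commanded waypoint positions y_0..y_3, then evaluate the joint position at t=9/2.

y_0=3 y_1=5 y_2=1 y_3=2
S(9/2) = 345/224

y_0 = S_0(0) = a_0 = 3
y_1 = S_1(0) = a_1 = 5
y_2 = S_2(0) = a_2 = 1
y_3 = S_2(1) = 2
t_q=9/2 is in segment 1 (τ=3/2); S_1(τ)=345/224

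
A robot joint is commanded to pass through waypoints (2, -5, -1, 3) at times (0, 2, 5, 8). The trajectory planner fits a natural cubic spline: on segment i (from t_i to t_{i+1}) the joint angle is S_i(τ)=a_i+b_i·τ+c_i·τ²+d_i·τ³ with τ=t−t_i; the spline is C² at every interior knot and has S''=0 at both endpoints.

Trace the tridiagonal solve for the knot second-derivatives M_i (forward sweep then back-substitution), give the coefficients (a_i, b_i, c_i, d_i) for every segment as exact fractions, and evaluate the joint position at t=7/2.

Δ: Δ0=-7/2, Δ1=4/3, Δ2=4/3
row 1: diag=10, rhs=29; c'=3/10, d'=29/10
row 2: denom=12−3·3/10=111/10; d'=(0−3·29/10)/(111/10)=-29/37
back: M2=-29/37
back: M1=29/10−3/10·-29/37=116/37
M: M0=0, M1=116/37, M2=-29/37, M3=0
seg 0: a=2, c=M0/2=0, d=(M1−M0)/(6·2)=29/111, b=Δ0−h0·(2M0+M1)/6=-1009/222
seg 1: a=-5, c=M1/2=58/37, d=(M2−M1)/(6·3)=-145/666, b=Δ1−h1·(2M1+M2)/6=-313/222
seg 2: a=-1, c=M2/2=-29/74, d=(M3−M2)/(6·3)=29/666, b=Δ2−h2·(2M2+M3)/6=235/111
t_q=7/2 → seg 1, τ=3/2; S=-5+-313/222·τ+58/37·τ²+-145/666·τ³=-2559/592

  seg 0: a=2 b=-1009/222 c=0 d=29/111
  seg 1: a=-5 b=-313/222 c=58/37 d=-145/666
  seg 2: a=-1 b=235/111 c=-29/74 d=29/666
S(7/2) = -2559/592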